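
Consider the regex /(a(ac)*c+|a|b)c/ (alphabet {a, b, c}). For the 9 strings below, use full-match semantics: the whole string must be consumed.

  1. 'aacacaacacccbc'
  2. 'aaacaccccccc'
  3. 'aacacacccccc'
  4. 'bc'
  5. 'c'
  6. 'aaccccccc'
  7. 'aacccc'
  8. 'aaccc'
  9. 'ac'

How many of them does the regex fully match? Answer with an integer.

1 → no match
2 → no match
3 → match
4 → match
5 → no match
6 → match
7 → match
8 → match
9 → match
Total matched: 6

6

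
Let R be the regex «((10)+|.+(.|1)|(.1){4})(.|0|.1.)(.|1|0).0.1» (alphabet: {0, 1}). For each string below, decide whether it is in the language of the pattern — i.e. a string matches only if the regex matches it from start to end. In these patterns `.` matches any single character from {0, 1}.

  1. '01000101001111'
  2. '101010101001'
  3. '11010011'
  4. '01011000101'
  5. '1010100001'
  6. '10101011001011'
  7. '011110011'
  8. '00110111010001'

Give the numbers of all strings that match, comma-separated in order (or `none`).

1 → no match
2 → match
3 → match
4 → no match
5 → match
6 → match
7 → match
8 → match

2, 3, 5, 6, 7, 8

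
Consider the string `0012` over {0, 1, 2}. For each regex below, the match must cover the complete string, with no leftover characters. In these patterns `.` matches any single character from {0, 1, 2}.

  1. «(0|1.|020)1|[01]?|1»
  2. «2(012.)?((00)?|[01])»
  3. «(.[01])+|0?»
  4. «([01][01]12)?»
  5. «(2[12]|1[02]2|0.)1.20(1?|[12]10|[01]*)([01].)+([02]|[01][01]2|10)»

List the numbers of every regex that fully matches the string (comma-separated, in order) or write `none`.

1 → no match
2 → no match — must start with `2`
3 → no match
4 → match
5 → no match

4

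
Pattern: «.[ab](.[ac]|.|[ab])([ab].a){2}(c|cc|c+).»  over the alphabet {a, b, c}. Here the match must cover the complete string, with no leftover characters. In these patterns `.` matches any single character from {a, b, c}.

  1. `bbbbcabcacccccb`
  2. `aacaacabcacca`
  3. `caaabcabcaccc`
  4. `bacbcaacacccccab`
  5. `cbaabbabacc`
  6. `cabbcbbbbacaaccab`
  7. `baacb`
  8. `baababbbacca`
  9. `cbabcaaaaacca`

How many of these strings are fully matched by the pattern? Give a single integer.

3

1 → match
2 → match
3 → match
4 → no match
5 → no match
6 → no match
7 → no match
8 → no match
9 → no match
Total matched: 3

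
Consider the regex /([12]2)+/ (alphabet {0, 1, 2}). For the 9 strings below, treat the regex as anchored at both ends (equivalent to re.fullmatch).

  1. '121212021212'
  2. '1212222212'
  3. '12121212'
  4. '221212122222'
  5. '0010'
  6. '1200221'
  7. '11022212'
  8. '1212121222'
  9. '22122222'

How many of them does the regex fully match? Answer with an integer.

1 → no match
2 → match
3 → match
4 → match
5 → no match — must end with '2'
6 → no match — must end with '2'
7 → no match
8 → match
9 → match
Total matched: 5

5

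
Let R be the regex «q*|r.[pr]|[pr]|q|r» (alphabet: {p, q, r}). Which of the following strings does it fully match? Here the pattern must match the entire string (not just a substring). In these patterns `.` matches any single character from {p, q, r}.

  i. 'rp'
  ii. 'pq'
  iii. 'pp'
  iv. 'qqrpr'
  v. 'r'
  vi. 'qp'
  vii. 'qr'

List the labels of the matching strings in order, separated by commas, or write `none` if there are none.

v

i. 'rp' → no match
ii. 'pq' → no match
iii. 'pp' → no match
iv. 'qqrpr' → no match
v. 'r' → match
vi. 'qp' → no match
vii. 'qr' → no match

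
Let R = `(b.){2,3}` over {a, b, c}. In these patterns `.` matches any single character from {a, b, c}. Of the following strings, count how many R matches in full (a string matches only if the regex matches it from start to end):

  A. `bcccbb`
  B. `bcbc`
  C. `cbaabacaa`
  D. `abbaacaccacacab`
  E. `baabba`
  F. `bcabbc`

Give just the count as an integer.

1

A → no match
B → match
C → no match — must start with `b`
D → no match — must start with `b`
E → no match
F → no match
Total matched: 1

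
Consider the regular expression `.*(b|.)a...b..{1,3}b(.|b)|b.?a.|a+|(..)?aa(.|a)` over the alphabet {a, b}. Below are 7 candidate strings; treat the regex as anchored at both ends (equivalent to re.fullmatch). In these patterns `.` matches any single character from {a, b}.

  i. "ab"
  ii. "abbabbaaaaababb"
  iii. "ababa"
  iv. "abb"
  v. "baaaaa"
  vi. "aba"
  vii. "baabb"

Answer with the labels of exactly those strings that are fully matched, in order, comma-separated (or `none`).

i → no match
ii → no match
iii → no match
iv → no match
v → no match
vi → no match
vii → no match

none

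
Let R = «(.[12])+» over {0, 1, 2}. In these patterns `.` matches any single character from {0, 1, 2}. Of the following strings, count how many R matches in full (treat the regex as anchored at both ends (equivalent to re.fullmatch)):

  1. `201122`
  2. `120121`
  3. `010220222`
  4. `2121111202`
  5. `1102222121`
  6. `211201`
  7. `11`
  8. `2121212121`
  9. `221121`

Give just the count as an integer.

7

1 → no match
2 → match
3 → no match
4 → match
5 → match
6 → match
7 → match
8 → match
9 → match
Total matched: 7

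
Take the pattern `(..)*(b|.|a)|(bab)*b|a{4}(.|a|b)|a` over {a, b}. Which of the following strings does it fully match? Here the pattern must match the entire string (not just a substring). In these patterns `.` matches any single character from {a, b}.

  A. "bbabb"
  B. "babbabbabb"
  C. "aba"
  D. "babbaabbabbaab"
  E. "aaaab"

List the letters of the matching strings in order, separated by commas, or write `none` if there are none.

A → match
B → match
C → match
D → no match
E → match

A, B, C, E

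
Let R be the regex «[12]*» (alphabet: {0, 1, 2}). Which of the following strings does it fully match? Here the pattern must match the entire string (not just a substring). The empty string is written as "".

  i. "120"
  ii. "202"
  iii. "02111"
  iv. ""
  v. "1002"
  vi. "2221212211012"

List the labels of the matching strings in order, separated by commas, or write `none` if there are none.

iv

i. "120" → no match
ii. "202" → no match
iii. "02111" → no match
iv. "" → match
v. "1002" → no match
vi → no match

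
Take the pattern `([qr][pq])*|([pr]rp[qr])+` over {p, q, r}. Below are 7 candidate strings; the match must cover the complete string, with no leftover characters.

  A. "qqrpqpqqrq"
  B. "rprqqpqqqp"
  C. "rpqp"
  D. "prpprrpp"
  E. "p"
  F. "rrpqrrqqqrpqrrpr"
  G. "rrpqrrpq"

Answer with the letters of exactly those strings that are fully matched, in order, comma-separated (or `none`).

A, B, C, G

A → match
B → match
C → match
D → no match
E → no match
F → no match
G → match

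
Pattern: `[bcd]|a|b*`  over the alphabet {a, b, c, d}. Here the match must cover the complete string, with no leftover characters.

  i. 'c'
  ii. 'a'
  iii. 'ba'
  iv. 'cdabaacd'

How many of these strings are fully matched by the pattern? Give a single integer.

i → match
ii → match
iii → no match
iv → no match
Total matched: 2

2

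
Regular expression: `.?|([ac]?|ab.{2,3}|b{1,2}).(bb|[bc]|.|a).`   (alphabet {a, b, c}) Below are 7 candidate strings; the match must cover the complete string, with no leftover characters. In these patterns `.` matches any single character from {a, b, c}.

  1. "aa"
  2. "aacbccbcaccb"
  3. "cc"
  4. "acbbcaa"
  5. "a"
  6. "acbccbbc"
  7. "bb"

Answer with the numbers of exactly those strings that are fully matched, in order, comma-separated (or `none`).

5

1 → no match
2 → no match
3 → no match
4 → no match
5 → match
6 → no match
7 → no match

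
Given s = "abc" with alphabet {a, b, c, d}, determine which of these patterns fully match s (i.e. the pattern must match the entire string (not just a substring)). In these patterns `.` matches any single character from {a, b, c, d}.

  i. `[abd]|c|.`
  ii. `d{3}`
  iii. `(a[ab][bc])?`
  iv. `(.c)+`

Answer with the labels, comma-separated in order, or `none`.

i → no match
ii → no match — must start with "d"
iii → match
iv → no match

iii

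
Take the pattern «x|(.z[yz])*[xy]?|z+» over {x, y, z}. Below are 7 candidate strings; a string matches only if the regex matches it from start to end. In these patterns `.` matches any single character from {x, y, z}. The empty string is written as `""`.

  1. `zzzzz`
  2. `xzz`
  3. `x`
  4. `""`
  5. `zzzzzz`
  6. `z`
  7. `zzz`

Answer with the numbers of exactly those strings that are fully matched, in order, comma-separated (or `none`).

1, 2, 3, 4, 5, 6, 7

1 → match
2 → match
3 → match
4 → match
5 → match
6 → match
7 → match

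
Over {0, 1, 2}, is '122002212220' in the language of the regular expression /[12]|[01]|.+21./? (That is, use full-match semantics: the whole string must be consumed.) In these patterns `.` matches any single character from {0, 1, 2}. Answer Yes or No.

No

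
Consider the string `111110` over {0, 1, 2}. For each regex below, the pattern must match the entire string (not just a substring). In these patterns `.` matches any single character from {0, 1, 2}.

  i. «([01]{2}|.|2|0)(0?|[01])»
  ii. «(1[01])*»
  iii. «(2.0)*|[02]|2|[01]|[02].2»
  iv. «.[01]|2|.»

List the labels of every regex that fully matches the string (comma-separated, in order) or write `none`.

i → no match
ii → match
iii → no match
iv → no match

ii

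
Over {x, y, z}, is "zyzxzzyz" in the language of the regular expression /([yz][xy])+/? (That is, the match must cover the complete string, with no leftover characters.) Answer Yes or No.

No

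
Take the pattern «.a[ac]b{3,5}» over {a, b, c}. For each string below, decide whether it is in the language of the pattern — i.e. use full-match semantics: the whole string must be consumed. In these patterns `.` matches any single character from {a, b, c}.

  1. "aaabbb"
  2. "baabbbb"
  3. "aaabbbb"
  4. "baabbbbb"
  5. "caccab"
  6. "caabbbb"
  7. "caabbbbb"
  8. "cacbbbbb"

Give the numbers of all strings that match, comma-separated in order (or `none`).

1 → match
2 → match
3 → match
4 → match
5 → no match
6 → match
7 → match
8 → match

1, 2, 3, 4, 6, 7, 8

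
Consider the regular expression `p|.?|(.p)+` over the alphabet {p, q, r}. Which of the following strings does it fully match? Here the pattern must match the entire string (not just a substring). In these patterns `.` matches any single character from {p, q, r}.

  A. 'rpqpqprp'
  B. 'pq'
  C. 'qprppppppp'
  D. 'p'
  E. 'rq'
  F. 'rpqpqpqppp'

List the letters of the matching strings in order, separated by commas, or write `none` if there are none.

A. 'rpqpqprp' → match
B. 'pq' → no match
C. 'qprppppppp' → match
D. 'p' → match
E. 'rq' → no match
F. 'rpqpqpqppp' → match

A, C, D, F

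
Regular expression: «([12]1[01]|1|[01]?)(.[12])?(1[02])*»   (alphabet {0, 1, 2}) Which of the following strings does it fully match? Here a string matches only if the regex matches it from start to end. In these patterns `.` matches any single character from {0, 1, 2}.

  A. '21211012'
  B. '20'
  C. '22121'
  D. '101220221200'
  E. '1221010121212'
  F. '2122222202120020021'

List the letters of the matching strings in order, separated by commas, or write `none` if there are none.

A → no match
B → no match
C → no match
D → no match
E → match
F → no match

E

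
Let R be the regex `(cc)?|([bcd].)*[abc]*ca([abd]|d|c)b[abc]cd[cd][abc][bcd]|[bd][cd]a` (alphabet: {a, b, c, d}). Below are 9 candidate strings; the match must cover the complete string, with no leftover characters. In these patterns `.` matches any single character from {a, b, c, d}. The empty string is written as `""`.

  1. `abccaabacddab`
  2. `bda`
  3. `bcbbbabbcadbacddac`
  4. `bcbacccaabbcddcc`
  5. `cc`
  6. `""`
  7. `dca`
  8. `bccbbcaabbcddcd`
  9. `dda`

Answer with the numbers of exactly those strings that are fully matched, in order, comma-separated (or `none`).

1 → match
2 → match
3 → match
4 → match
5 → match
6 → match
7 → match
8 → match
9 → match

1, 2, 3, 4, 5, 6, 7, 8, 9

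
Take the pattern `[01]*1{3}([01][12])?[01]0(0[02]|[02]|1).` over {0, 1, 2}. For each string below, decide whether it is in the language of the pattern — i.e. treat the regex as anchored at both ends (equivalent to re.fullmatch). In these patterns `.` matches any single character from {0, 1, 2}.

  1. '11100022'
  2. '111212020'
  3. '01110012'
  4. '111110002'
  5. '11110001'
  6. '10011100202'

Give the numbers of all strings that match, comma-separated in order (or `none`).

1 → match
2 → no match
3 → match
4 → match
5 → match
6 → no match

1, 3, 4, 5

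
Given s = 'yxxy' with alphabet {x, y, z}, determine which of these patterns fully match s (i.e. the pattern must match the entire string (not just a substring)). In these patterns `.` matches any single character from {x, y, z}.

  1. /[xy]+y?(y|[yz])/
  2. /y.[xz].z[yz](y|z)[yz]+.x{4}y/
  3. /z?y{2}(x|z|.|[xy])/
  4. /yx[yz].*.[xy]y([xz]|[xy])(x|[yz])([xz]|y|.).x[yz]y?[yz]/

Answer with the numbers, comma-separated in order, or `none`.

1

1 → match
2 → no match
3 → no match
4 → no match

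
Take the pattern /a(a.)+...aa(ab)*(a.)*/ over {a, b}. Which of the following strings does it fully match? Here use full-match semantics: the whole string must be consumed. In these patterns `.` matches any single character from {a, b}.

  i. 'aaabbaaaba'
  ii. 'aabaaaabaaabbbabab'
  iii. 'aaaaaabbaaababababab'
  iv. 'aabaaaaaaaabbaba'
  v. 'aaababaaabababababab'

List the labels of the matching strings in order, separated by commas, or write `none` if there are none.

iii, v

i → no match
ii → no match
iii → match
iv → no match
v → match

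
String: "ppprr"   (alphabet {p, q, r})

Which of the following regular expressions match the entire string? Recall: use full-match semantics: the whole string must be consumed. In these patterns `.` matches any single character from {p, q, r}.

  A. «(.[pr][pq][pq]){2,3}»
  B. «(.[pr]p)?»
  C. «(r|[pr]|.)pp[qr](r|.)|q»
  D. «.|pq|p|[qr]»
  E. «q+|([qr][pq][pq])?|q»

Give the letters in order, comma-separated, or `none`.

A → no match
B → no match
C → match
D → no match
E → no match

C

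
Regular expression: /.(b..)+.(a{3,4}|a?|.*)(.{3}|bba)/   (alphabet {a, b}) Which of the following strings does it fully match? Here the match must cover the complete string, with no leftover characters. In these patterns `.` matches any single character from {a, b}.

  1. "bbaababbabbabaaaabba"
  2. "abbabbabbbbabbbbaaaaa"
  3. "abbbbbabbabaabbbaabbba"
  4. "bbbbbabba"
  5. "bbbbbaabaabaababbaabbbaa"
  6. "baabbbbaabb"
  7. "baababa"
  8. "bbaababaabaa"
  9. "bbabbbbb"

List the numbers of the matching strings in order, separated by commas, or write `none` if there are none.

1, 2, 3, 4, 5, 8, 9

1 → match
2 → match
3 → match
4. "bbbbbabba" → match
5 → match
6. "baabbbbaabb" → no match
7. "baababa" → no match
8. "bbaababaabaa" → match
9. "bbabbbbb" → match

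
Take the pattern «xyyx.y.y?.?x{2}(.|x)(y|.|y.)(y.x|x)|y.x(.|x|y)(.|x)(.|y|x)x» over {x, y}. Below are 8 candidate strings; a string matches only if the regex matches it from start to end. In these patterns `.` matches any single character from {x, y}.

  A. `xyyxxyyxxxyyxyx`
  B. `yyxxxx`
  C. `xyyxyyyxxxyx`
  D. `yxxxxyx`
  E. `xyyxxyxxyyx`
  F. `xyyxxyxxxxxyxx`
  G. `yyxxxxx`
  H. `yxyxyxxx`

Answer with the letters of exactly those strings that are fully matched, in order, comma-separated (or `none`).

A → no match
B → no match
C → match
D → match
E → no match
F → match
G → match
H → no match

C, D, F, G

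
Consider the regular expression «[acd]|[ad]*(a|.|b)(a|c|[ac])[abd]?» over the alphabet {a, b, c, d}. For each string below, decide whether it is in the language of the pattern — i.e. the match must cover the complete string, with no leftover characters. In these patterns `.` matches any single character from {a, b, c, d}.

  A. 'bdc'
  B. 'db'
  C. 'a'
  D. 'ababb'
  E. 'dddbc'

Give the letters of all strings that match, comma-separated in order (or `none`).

C, E

A → no match
B → no match
C → match
D → no match
E → match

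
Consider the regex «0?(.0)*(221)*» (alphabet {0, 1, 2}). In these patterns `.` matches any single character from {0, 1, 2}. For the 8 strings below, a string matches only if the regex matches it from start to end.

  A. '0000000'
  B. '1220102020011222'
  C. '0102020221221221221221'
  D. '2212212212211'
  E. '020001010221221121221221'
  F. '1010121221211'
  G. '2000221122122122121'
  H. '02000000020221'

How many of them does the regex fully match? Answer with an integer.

3

A → match
B → no match
C → match
D → no match
E → no match
F → no match
G → no match
H → match
Total matched: 3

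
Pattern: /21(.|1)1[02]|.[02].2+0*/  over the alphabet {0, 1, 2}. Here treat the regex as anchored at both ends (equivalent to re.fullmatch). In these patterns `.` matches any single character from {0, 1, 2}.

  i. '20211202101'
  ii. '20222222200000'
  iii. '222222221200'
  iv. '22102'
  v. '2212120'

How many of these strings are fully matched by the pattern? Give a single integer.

i → no match
ii → match
iii → no match
iv → no match
v → no match
Total matched: 1

1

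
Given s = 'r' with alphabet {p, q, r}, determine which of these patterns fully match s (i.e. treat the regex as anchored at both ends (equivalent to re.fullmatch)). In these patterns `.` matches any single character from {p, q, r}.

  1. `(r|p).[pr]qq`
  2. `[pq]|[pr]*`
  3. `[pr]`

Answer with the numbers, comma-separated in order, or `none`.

1 → no match — must end with 'qq'
2 → match
3 → match

2, 3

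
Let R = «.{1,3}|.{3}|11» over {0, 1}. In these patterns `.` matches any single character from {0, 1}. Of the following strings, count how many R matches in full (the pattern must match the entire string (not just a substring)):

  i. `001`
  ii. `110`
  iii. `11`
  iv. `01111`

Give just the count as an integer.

3

i → match
ii → match
iii → match
iv → no match
Total matched: 3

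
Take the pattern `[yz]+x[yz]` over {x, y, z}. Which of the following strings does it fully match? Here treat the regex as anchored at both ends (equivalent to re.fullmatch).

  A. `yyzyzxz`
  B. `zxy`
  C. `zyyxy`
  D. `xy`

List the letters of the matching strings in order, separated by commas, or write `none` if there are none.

A, B, C

A → match
B → match
C → match
D → no match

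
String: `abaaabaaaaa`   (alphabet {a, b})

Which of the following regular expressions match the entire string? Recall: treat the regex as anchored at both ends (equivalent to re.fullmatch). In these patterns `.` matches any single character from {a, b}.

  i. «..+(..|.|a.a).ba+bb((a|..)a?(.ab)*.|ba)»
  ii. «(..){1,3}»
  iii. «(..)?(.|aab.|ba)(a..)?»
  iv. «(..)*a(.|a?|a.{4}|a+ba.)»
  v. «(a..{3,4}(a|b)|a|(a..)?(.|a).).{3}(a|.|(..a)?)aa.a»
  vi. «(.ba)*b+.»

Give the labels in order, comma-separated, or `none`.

iv, v

i → no match
ii → no match
iii → no match
iv → match
v → match
vi → no match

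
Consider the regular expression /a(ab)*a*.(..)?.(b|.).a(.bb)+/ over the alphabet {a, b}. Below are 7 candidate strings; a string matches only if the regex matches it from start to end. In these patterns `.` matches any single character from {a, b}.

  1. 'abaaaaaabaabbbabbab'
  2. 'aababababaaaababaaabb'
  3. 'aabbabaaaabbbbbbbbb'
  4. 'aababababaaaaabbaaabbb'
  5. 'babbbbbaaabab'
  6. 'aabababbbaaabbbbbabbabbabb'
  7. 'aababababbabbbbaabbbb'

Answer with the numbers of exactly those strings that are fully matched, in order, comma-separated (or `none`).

2, 3, 4, 6

1 → no match — must end with 'bb'
2 → match
3 → match
4 → match
5 → no match — must start with 'a'
6 → match
7 → no match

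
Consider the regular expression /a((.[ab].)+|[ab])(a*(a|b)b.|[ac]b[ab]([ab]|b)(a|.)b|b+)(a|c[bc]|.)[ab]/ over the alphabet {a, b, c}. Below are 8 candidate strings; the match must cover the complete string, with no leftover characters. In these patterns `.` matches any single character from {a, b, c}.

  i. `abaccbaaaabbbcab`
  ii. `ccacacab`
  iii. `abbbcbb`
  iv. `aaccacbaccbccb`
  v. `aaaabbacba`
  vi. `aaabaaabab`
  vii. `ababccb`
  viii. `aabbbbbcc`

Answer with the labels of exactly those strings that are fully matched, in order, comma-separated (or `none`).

iii, v, vi, vii

i → no match
ii → no match — must start with `a`
iii → match
iv → no match
v → match
vi → match
vii → match
viii → no match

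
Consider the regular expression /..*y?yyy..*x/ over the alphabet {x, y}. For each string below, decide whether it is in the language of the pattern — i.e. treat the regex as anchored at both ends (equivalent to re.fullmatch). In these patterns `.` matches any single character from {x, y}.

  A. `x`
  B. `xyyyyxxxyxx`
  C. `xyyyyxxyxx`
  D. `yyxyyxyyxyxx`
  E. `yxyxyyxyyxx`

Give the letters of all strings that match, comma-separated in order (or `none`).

A → no match
B → match
C → match
D → no match
E → no match

B, C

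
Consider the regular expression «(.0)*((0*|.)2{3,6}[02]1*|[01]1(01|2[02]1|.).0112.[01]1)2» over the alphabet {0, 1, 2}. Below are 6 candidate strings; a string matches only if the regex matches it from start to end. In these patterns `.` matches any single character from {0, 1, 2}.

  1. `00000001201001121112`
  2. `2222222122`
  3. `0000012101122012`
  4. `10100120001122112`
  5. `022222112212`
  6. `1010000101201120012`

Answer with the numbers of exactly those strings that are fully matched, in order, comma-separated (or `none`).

1 → match
2 → no match
3 → match
4 → no match
5 → no match
6 → match

1, 3, 6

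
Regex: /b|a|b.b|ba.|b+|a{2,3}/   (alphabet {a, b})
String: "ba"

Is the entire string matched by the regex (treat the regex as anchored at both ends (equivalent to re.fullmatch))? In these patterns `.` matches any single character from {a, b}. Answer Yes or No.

No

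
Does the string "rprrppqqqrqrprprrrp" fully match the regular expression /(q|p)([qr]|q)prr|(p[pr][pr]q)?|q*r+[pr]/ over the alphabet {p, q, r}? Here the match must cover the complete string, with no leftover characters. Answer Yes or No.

No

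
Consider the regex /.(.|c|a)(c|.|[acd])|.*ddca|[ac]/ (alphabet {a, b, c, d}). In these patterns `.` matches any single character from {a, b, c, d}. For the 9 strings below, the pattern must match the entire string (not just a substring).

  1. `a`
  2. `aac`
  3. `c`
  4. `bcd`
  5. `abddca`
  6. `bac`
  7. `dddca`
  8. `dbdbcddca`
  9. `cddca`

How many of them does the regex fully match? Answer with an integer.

1. `a` → match
2. `aac` → match
3. `c` → match
4. `bcd` → match
5. `abddca` → match
6. `bac` → match
7. `dddca` → match
8. `dbdbcddca` → match
9. `cddca` → match
Total matched: 9

9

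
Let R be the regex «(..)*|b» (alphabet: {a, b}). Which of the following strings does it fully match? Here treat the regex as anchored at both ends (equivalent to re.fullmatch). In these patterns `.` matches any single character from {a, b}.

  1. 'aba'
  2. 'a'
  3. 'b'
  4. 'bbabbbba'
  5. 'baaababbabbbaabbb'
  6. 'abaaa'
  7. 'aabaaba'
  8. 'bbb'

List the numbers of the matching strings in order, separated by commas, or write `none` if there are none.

3, 4

1. 'aba' → no match
2. 'a' → no match
3. 'b' → match
4. 'bbabbbba' → match
5 → no match
6. 'abaaa' → no match
7. 'aabaaba' → no match
8. 'bbb' → no match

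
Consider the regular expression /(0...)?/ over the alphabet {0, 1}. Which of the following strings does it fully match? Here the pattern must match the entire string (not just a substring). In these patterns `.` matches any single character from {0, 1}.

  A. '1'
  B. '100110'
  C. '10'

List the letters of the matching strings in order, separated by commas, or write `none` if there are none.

A. '1' → no match
B. '100110' → no match
C. '10' → no match

none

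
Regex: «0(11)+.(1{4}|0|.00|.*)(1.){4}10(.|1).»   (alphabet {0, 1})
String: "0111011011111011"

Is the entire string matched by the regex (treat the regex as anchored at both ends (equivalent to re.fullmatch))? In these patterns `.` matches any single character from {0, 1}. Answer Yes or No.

No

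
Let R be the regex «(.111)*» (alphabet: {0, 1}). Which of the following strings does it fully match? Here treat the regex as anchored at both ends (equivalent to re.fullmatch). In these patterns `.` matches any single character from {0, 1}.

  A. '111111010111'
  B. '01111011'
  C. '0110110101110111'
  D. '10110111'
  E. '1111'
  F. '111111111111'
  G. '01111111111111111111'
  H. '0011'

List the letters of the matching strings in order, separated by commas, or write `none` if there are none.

E, F, G

A → no match
B → no match
C → no match
D → no match
E → match
F → match
G → match
H → no match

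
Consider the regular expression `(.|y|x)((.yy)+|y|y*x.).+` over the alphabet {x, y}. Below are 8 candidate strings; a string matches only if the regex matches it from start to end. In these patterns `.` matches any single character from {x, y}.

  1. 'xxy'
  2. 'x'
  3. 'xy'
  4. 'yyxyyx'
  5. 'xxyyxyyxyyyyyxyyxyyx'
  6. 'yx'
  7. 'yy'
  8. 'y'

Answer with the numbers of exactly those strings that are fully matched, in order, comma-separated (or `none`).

4, 5

1 → no match
2 → no match
3 → no match
4 → match
5 → match
6 → no match
7 → no match
8 → no match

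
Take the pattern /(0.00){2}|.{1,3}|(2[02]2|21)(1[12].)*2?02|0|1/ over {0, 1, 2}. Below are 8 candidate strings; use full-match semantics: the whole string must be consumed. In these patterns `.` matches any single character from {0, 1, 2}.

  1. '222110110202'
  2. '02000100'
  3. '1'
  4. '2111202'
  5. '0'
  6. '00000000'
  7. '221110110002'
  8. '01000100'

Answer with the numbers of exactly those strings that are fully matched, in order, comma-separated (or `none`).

1, 2, 3, 4, 5, 6, 8

1 → match
2 → match
3 → match
4 → match
5 → match
6 → match
7 → no match
8 → match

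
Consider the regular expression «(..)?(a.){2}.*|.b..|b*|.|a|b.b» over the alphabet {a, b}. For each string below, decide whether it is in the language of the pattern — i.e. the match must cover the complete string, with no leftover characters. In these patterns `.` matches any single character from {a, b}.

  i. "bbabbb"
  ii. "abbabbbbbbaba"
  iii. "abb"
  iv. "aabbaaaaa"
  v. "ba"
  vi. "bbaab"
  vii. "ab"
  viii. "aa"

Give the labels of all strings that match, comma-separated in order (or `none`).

i → no match
ii → no match
iii → no match
iv → no match
v → no match
vi → no match
vii → no match
viii → no match

none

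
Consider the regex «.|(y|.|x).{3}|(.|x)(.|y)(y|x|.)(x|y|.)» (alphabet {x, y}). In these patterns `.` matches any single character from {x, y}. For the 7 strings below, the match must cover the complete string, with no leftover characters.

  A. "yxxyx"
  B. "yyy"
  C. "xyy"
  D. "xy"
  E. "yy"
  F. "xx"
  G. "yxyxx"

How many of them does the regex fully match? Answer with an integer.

A → no match
B → no match
C → no match
D → no match
E → no match
F → no match
G → no match
Total matched: 0

0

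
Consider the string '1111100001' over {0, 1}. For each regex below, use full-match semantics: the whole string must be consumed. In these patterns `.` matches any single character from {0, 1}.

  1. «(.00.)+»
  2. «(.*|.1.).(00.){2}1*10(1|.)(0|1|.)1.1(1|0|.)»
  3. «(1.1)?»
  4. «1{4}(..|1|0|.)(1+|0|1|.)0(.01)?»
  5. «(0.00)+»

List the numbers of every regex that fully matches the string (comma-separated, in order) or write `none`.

1 → no match
2 → no match
3 → no match
4 → match
5 → no match — must start with '0'

4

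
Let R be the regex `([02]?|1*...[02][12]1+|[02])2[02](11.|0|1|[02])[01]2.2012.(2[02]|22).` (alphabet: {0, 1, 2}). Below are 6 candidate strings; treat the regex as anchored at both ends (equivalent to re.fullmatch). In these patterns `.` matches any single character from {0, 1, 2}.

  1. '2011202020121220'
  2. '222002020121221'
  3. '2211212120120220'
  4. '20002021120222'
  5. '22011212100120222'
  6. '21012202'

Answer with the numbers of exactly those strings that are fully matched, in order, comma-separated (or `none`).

1 → match
2 → match
3 → match
4 → no match
5 → no match
6. '21012202' → no match

1, 2, 3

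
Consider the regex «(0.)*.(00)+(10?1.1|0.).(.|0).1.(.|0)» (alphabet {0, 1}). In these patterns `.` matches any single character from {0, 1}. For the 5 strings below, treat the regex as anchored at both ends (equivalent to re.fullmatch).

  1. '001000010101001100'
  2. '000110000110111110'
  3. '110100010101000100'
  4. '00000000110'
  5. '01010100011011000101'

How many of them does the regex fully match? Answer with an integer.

2

1 → match
2 → no match
3 → no match
4 → match
5 → no match
Total matched: 2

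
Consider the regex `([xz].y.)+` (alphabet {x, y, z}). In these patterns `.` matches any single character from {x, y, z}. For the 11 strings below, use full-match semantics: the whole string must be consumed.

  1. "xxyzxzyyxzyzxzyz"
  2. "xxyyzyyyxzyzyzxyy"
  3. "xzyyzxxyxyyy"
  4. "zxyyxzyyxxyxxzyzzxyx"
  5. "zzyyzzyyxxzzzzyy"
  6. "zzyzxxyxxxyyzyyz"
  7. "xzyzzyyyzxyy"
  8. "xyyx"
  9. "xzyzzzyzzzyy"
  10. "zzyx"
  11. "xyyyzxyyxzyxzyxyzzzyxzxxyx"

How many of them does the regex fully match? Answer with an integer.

7

1 → match
2 → no match
3 → no match
4 → match
5 → no match
6 → match
7 → match
8 → match
9 → match
10 → match
11 → no match
Total matched: 7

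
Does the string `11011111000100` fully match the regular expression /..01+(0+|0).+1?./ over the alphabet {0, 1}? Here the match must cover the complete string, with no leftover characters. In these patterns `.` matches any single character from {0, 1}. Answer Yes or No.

Yes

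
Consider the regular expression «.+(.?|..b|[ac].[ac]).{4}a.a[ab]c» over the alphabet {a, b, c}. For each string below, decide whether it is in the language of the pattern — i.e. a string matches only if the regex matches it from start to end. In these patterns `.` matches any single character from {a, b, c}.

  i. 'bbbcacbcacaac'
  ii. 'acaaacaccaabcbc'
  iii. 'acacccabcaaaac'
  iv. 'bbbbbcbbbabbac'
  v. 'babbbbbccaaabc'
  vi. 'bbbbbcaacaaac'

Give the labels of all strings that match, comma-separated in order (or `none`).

i → match
ii → no match
iii → match
iv → no match
v → match
vi → no match

i, iii, v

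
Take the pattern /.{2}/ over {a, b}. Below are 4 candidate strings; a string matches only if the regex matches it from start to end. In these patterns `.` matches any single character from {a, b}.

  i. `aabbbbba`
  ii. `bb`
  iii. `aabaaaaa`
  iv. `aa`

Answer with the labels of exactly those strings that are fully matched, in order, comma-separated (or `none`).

i. `aabbbbba` → no match
ii. `bb` → match
iii. `aabaaaaa` → no match
iv. `aa` → match

ii, iv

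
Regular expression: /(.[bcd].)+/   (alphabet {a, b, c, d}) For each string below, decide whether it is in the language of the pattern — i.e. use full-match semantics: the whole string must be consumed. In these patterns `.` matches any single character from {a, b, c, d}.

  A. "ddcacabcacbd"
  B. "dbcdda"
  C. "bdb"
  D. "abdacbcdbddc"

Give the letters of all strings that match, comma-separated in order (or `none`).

A → match
B → match
C → match
D → match

A, B, C, D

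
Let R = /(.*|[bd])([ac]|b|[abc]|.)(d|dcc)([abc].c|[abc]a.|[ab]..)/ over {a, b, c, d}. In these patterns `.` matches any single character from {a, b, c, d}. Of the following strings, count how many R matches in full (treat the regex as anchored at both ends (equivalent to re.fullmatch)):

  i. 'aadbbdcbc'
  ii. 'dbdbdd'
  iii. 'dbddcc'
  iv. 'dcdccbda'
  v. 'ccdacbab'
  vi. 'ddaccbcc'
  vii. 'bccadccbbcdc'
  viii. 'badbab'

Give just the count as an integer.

i. 'aadbbdcbc' → match
ii. 'dbdbdd' → match
iii. 'dbddcc' → no match
iv. 'dcdccbda' → match
v. 'ccdacbab' → no match
vi. 'ddaccbcc' → no match
vii. 'bccadccbbcdc' → no match
viii. 'badbab' → match
Total matched: 4

4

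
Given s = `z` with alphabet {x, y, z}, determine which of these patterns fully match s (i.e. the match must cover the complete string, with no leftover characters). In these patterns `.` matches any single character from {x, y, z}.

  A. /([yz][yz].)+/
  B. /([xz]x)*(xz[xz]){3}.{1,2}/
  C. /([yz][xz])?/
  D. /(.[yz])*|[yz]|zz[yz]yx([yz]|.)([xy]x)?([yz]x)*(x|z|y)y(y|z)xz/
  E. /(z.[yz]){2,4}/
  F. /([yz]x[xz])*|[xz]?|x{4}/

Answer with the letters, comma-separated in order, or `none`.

A → no match
B → no match
C → no match
D → match
E → no match
F → match

D, F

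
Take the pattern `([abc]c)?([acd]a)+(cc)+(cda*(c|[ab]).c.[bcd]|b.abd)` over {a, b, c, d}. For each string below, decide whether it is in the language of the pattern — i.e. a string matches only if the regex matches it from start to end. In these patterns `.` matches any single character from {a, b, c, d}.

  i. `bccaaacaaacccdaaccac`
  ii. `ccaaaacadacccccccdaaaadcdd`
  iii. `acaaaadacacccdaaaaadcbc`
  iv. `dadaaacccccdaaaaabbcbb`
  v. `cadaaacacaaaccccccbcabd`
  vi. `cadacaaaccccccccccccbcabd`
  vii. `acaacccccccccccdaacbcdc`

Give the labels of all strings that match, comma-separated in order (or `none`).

i, ii, iii, iv, v, vi, vii

i → match
ii → match
iii → match
iv → match
v → match
vi → match
vii → match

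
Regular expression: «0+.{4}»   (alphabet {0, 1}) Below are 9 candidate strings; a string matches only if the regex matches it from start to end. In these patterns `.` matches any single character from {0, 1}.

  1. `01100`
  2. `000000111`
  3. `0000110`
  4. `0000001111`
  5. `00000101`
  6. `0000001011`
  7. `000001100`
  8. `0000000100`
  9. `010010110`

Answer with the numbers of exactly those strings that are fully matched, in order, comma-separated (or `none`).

1 → match
2 → match
3 → match
4 → match
5 → match
6 → match
7 → match
8 → match
9 → no match

1, 2, 3, 4, 5, 6, 7, 8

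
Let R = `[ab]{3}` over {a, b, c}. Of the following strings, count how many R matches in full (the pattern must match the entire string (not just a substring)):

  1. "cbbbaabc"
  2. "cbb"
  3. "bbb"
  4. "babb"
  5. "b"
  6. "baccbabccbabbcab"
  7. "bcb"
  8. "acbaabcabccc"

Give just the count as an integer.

1 → no match
2 → no match
3 → match
4 → no match
5 → no match
6 → no match
7 → no match
8 → no match
Total matched: 1

1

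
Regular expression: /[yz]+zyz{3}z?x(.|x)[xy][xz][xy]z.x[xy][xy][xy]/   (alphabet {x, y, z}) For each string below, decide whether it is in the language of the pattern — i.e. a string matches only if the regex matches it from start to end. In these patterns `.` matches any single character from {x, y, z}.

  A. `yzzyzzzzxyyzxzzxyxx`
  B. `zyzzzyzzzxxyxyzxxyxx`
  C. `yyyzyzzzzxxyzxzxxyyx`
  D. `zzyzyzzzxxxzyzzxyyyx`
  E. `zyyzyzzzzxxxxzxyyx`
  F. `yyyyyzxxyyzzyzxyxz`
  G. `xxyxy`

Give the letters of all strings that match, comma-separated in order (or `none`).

A → match
B → match
C → match
D → no match
E → no match
F → no match
G → no match

A, B, C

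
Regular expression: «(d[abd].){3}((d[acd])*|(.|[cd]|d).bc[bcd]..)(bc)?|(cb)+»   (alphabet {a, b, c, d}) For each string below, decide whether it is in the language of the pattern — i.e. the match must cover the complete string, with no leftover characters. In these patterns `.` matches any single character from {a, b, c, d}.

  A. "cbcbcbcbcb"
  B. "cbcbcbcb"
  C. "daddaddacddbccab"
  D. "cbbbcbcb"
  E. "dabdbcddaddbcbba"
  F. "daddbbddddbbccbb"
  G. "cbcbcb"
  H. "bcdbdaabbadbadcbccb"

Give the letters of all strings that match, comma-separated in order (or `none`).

A, B, C, E, F, G

A → match
B → match
C → match
D → no match
E → match
F → match
G → match
H → no match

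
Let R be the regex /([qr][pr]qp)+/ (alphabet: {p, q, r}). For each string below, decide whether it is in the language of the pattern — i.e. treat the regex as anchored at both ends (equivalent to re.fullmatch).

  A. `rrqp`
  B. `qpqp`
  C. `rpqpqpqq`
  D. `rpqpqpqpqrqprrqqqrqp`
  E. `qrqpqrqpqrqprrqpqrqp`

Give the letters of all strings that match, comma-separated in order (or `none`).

A, B, E

A → match
B → match
C → no match — must end with `qp`
D → no match
E → match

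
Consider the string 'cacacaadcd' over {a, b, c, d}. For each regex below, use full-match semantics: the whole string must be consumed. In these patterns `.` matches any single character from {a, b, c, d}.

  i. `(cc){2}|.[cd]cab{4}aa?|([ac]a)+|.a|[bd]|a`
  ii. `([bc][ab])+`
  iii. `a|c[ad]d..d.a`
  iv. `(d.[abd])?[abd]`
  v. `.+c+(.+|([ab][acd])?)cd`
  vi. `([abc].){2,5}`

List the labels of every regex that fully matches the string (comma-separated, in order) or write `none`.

v, vi

i → no match
ii → no match
iii → no match — must end with 'a'
iv → no match
v → match
vi → match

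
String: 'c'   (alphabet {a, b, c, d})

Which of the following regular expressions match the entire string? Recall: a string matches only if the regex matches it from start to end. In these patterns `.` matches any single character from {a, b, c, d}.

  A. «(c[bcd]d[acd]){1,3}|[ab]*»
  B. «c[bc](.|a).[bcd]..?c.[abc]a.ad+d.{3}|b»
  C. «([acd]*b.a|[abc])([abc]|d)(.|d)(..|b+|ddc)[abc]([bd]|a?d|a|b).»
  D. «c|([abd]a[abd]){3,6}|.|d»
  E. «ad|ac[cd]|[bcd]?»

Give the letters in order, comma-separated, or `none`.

D, E

A → no match
B → no match
C → no match
D → match
E → match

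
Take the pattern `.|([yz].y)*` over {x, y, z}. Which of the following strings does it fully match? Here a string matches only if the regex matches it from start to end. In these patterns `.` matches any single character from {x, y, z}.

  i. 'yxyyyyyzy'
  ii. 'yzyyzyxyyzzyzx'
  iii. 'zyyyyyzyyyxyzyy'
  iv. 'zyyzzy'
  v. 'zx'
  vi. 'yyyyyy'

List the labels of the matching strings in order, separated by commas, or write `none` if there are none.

i, iii, iv, vi

i. 'yxyyyyyzy' → match
ii → no match
iii → match
iv. 'zyyzzy' → match
v. 'zx' → no match
vi. 'yyyyyy' → match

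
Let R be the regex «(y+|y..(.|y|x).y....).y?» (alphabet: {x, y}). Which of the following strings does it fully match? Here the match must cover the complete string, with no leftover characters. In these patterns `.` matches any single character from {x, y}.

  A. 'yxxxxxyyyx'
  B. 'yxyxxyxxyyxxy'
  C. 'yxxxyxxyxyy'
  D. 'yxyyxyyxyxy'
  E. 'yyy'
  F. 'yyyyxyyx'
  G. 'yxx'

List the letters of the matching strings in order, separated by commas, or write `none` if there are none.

D, E

A → no match
B → no match
C → no match
D → match
E → match
F → no match
G → no match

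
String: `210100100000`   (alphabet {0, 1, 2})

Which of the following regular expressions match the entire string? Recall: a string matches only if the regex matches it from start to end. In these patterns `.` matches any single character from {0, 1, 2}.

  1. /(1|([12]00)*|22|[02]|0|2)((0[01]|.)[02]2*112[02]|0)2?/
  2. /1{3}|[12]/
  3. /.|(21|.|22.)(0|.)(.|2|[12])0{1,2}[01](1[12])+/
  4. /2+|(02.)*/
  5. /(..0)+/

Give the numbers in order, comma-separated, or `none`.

1 → no match
2 → no match
3 → no match
4 → no match
5 → match

5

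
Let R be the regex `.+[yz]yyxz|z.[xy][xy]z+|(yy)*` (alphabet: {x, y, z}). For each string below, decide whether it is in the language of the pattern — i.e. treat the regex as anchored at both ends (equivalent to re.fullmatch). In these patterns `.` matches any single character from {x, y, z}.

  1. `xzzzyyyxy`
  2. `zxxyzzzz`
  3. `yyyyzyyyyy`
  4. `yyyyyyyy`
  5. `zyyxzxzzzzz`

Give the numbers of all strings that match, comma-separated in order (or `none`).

1. `xzzzyyyxy` → no match
2. `zxxyzzzz` → match
3. `yyyyzyyyyy` → no match
4. `yyyyyyyy` → match
5. `zyyxzxzzzzz` → no match

2, 4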